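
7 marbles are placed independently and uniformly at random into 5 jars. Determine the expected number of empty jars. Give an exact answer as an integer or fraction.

16384/15625

Let Xⱼ=1 if jar j is empty. P(Xⱼ=1) = ((5-1)/5)^7 = 16384/78125.
By linearity, E[#empty] = 5·16384/78125 = 16384/15625.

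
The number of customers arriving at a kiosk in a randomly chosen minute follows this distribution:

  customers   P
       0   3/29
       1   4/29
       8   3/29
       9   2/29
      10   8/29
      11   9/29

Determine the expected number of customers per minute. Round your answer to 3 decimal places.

E[X] = (3/29)·0 + (4/29)·1 + (3/29)·8 + (2/29)·9 + (8/29)·10 + (9/29)·11
     = 225/29 ≈ 7.759

7.759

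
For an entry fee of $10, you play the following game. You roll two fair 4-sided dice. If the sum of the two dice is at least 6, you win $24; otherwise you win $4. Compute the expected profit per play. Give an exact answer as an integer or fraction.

E[payout] = (5/8)·4 + (3/8)·24 = 23/2
Expected profit = 23/2 − 10 = 3/2

3/2 dollars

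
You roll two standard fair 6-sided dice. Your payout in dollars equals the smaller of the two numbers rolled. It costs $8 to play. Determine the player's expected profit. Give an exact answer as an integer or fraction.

-197/36 dollars

Distribution of the smaller of the two numbers rolled: 1 w.p. 11/36, 2 w.p. 1/4, 3 w.p. 7/36, 4 w.p. 5/36, 5 w.p. 1/12, 6 w.p. 1/36
E[payout] = (11/36)·1 + (1/4)·2 + (7/36)·3 + (5/36)·4 + (1/12)·5 + (1/36)·6 = 91/36
Expected profit = 91/36 − 8 = -197/36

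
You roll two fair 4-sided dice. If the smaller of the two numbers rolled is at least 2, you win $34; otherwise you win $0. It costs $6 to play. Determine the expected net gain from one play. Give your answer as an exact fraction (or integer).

E[payout] = (7/16)·0 + (9/16)·34 = 153/8
Expected profit = 153/8 − 6 = 105/8

105/8 dollars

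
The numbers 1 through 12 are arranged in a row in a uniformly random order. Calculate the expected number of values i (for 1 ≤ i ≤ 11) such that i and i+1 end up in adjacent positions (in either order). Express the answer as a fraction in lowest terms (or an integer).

For each i ∈ {1,…,11}, let Xᵢ = 1 if i and i+1 are adjacent. P(Xᵢ=1) = 2·(12−1)!/12! = 2/12.
By linearity, E[ΣXᵢ] = (11)·(2/12) = 11/6.

11/6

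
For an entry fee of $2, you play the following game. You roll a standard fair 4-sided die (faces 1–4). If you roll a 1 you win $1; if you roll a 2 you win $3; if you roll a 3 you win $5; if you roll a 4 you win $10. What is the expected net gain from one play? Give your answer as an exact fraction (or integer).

E[payout] = (1/4)·1 + (1/4)·3 + (1/4)·5 + (1/4)·10 = 19/4
Expected profit = 19/4 − 2 = 11/4

11/4 dollars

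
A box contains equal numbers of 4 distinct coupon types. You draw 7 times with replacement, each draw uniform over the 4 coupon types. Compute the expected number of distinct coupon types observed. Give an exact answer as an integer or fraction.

Let Xⱼ=1 if type j appears at least once. P(Xⱼ=1) = 1 − ((4−1)/4)^7 = 14197/16384.
E[#distinct] = 4·14197/16384 = 14197/4096.

14197/4096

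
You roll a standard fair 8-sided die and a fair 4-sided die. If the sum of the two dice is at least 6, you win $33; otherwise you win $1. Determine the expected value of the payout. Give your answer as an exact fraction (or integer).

E[payout] = (5/16)·1 + (11/16)·33 = 23

$23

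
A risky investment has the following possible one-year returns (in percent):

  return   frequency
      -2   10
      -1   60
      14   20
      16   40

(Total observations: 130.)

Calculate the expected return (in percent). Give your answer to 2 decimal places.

Total = 130, so P(return=-2) = 10/130, etc.
E[X] = (1/13)·(-2) + (6/13)·(-1) + (2/13)·14 + (4/13)·16
     = 84/13 ≈ 6.46

6.46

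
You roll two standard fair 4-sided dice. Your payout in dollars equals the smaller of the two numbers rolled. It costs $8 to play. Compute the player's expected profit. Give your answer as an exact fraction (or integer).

-49/8 dollars

Distribution of the smaller of the two numbers rolled: 1 w.p. 7/16, 2 w.p. 5/16, 3 w.p. 3/16, 4 w.p. 1/16
E[payout] = (7/16)·1 + (5/16)·2 + (3/16)·3 + (1/16)·4 = 15/8
Expected profit = 15/8 − 8 = -49/8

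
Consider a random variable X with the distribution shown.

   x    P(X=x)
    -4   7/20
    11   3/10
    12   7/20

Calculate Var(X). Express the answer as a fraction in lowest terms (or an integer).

E[X] = (7/20)·(-4) + (3/10)·11 + (7/20)·12 = 61/10
E[X²] = (7/20)·16 + (3/10)·121 + (7/20)·144 = 923/10
Var(X) = 923/10 − (61/10)² = 5509/100

5509/100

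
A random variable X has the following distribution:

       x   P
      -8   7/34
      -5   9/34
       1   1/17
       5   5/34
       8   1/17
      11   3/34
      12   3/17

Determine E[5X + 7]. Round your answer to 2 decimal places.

E[5x+7] = (7/34)·(-33) + (9/34)·(-18) + (1/17)·12 + (5/34)·32 + (1/17)·47 + (3/34)·62 + (3/17)·67
     = 473/34 ≈ 13.91

13.91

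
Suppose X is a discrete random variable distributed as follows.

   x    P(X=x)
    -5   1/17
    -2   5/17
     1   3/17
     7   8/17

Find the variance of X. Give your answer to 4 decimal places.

E[X] = (1/17)·(-5) + (5/17)·(-2) + (3/17)·1 + (8/17)·7 = 44/17
E[X²] = (1/17)·25 + (5/17)·4 + (3/17)·1 + (8/17)·49 = 440/17
Var(X) = 440/17 − (44/17)² = 5544/289 ≈ 19.1834

19.1834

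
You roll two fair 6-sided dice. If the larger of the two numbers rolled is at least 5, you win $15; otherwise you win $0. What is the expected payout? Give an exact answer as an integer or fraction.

E[payout] = (4/9)·0 + (5/9)·15 = 25/3

25/3 dollars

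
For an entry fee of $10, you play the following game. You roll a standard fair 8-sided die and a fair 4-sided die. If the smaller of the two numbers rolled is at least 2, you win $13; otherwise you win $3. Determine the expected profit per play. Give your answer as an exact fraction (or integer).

-7/16 dollars

E[payout] = (11/32)·3 + (21/32)·13 = 153/16
Expected profit = 153/16 − 10 = -7/16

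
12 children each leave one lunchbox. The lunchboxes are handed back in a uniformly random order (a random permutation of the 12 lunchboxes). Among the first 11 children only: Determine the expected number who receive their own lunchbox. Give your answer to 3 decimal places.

Let Xᵢ = 1 if person i gets their own lunchbox. For each i, P(Xᵢ=1) = 1/12.
By linearity of expectation, E[X₁+…+X_11] = 11·(1/12) = 11/12.
≈ 0.917

0.917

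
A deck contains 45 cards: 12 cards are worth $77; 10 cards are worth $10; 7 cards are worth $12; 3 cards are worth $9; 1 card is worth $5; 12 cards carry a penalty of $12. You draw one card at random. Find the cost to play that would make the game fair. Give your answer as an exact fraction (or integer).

E[payout] = (12/45)·77 + (10/45)·10 + (7/45)·12 + (3/45)·9 + (1/45)·5 + (12/45)·(-12) = 332/15
Fair fee = E[payout] = 332/15

332/15 dollars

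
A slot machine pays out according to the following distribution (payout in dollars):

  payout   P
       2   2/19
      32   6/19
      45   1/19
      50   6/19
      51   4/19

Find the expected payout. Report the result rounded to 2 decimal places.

$39.21

E[X] = (2/19)·2 + (6/19)·32 + (1/19)·45 + (6/19)·50 + (4/19)·51
     = 745/19 ≈ 39.21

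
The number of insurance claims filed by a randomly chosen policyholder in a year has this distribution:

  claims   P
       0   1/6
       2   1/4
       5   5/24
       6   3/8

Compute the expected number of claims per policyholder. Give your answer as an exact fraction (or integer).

91/24

E[X] = (1/6)·0 + (1/4)·2 + (5/24)·5 + (3/8)·6
     = 91/24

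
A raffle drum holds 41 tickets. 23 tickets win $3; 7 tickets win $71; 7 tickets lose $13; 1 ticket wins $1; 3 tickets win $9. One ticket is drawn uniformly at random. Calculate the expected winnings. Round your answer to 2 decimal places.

$12.27

E[payout] = (23/41)·3 + (7/41)·71 + (7/41)·(-13) + (1/41)·1 + (3/41)·9 = 503/41
≈ $12.27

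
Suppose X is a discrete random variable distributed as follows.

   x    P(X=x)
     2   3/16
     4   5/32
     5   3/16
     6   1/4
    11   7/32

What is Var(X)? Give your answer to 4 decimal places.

9.2568

E[X] = (3/16)·2 + (5/32)·4 + (3/16)·5 + (1/4)·6 + (7/32)·11 = 187/32
E[X²] = (3/16)·4 + (5/32)·16 + (3/16)·25 + (1/4)·36 + (7/32)·121 = 1389/32
Var(X) = 1389/32 − (187/32)² = 9479/1024 ≈ 9.2568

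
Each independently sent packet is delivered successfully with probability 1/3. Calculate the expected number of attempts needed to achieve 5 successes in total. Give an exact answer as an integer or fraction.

15

By linearity (sum of 5 independent geometric waits), E[trials] = 5/p = 5/(1/3) = 15.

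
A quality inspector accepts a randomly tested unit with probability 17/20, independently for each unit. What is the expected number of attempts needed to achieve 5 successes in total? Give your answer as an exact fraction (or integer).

By linearity (sum of 5 independent geometric waits), E[trials] = 5/p = 5/(17/20) = 100/17.

100/17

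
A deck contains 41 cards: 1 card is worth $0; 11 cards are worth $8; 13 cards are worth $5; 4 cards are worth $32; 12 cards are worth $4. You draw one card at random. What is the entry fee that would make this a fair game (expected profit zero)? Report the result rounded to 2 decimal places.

E[payout] = (1/41)·0 + (11/41)·8 + (13/41)·5 + (4/41)·32 + (12/41)·4 = 329/41
Fair fee = E[payout] = 329/41 ≈ $8.02

$8.02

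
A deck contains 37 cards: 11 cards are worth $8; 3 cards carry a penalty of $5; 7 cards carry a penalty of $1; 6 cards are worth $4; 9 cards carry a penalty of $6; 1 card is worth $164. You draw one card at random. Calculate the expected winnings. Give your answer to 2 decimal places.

E[payout] = (11/37)·8 + (3/37)·(-5) + (7/37)·(-1) + (6/37)·4 + (9/37)·(-6) + (1/37)·164 = 200/37
≈ $5.41

$5.41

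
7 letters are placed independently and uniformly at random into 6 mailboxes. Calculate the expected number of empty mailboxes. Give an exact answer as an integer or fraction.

Let Xⱼ=1 if mailbox j is empty. P(Xⱼ=1) = ((6-1)/6)^7 = 78125/279936.
By linearity, E[#empty] = 6·78125/279936 = 78125/46656.

78125/46656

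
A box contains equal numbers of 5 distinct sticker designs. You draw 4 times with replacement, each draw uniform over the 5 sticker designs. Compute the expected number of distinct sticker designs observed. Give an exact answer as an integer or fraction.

369/125

Let Xⱼ=1 if type j appears at least once. P(Xⱼ=1) = 1 − ((5−1)/5)^4 = 369/625.
E[#distinct] = 5·369/625 = 369/125.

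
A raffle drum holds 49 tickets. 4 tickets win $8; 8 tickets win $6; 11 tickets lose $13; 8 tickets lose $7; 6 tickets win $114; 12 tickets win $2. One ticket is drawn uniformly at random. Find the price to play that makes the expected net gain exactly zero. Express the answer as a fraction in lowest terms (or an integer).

E[payout] = (4/49)·8 + (8/49)·6 + (11/49)·(-13) + (8/49)·(-7) + (6/49)·114 + (12/49)·2 = 589/49
Fair fee = E[payout] = 589/49

589/49 dollars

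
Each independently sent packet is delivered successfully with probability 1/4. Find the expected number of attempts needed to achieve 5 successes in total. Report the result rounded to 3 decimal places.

By linearity (sum of 5 independent geometric waits), E[trials] = 5/p = 5/(1/4) = 20.
≈ 20.000

20.000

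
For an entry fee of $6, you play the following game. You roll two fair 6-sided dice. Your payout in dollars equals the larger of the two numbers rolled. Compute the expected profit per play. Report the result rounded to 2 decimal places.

-$1.53

Distribution of the larger of the two numbers rolled: 1 w.p. 1/36, 2 w.p. 1/12, 3 w.p. 5/36, 4 w.p. 7/36, 5 w.p. 1/4, 6 w.p. 11/36
E[payout] = (1/36)·1 + (1/12)·2 + (5/36)·3 + (7/36)·4 + (1/4)·5 + (11/36)·6 = 161/36
Expected profit = 161/36 − 6 = -55/36 ≈ -$1.53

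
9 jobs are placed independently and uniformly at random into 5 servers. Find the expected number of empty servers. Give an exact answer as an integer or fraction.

262144/390625

Let Xⱼ=1 if server j is empty. P(Xⱼ=1) = ((5-1)/5)^9 = 262144/1953125.
By linearity, E[#empty] = 5·262144/1953125 = 262144/390625.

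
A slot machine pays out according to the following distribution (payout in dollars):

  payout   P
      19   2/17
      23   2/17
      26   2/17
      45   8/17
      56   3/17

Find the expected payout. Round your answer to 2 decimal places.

$39.06

E[X] = (2/17)·19 + (2/17)·23 + (2/17)·26 + (8/17)·45 + (3/17)·56
     = 664/17 ≈ 39.06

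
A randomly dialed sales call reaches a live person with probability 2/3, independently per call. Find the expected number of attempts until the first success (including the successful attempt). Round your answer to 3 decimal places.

1.500

For a geometric distribution, E[trials] = 1/p = 1/(2/3) = 3/2.
≈ 1.500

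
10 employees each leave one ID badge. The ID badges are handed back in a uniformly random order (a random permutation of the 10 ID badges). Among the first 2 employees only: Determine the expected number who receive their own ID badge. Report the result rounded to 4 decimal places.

Let Xᵢ = 1 if person i gets their own ID badge. For each i, P(Xᵢ=1) = 1/10.
By linearity of expectation, E[X₁+…+X_2] = 2·(1/10) = 1/5.
≈ 0.2000

0.2000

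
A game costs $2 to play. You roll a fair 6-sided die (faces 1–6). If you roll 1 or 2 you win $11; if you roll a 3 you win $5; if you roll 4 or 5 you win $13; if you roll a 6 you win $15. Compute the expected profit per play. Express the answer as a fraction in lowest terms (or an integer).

28/3 dollars

E[payout] = (1/6)·5 + (1/3)·11 + (1/3)·13 + (1/6)·15 = 34/3
Expected profit = 34/3 − 2 = 28/3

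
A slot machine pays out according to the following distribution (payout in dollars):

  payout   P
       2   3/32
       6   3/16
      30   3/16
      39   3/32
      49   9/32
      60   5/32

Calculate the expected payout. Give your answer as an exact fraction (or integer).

135/4 dollars

E[X] = (3/32)·2 + (3/16)·6 + (3/16)·30 + (3/32)·39 + (9/32)·49 + (5/32)·60
     = 135/4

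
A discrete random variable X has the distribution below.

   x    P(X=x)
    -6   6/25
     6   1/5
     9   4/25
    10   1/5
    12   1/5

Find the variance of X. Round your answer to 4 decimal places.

46.2400

E[X] = (6/25)·(-6) + (1/5)·6 + (4/25)·9 + (1/5)·10 + (1/5)·12 = 28/5
E[X²] = (6/25)·36 + (1/5)·36 + (4/25)·81 + (1/5)·100 + (1/5)·144 = 388/5
Var(X) = 388/5 − (28/5)² = 1156/25 ≈ 46.2400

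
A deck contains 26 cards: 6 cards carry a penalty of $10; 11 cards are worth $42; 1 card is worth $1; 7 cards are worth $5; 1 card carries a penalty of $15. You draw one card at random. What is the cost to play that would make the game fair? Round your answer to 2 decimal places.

E[payout] = (6/26)·(-10) + (11/26)·42 + (1/26)·1 + (7/26)·5 + (1/26)·(-15) = 423/26
Fair fee = E[payout] = 423/26 ≈ $16.27

$16.27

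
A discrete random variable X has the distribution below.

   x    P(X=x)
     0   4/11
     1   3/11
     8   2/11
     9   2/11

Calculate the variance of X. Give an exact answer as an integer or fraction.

1854/121

E[X] = (4/11)·0 + (3/11)·1 + (2/11)·8 + (2/11)·9 = 37/11
E[X²] = (4/11)·0 + (3/11)·1 + (2/11)·64 + (2/11)·81 = 293/11
Var(X) = 293/11 − (37/11)² = 1854/121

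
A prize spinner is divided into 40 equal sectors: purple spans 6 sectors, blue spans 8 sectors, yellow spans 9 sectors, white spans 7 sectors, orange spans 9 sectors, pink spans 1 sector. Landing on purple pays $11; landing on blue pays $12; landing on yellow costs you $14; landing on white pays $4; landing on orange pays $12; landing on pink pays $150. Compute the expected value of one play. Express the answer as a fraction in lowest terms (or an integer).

E[payout] = (6/40)·11 + (8/40)·12 + (9/40)·(-14) + (7/40)·4 + (9/40)·12 + (1/40)·150 = 161/20

161/20 dollars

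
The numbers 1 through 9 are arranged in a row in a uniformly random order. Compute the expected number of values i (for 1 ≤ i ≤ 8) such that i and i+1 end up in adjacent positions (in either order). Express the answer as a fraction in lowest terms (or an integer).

16/9

For each i ∈ {1,…,8}, let Xᵢ = 1 if i and i+1 are adjacent. P(Xᵢ=1) = 2·(9−1)!/9! = 2/9.
By linearity, E[ΣXᵢ] = (8)·(2/9) = 16/9.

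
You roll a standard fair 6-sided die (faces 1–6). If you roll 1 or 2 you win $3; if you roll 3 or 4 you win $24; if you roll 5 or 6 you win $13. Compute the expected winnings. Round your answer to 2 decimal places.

$13.33

E[payout] = (1/3)·3 + (1/3)·13 + (1/3)·24 = 40/3
≈ $13.33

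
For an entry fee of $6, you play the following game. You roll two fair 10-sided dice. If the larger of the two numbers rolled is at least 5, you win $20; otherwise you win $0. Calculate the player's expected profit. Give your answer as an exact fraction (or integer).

E[payout] = (4/25)·0 + (21/25)·20 = 84/5
Expected profit = 84/5 − 6 = 54/5

54/5 dollars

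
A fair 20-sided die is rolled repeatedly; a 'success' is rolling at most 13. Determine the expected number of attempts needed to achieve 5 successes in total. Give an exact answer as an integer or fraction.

By linearity (sum of 5 independent geometric waits), E[trials] = 5/p = 5/(13/20) = 100/13.

100/13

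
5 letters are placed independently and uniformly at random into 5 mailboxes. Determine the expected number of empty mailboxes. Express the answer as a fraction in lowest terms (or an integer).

Let Xⱼ=1 if mailbox j is empty. P(Xⱼ=1) = ((5-1)/5)^5 = 1024/3125.
By linearity, E[#empty] = 5·1024/3125 = 1024/625.

1024/625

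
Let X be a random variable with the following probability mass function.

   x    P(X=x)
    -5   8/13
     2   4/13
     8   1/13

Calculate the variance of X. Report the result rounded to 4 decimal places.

E[X] = (8/13)·(-5) + (4/13)·2 + (1/13)·8 = -24/13
E[X²] = (8/13)·25 + (4/13)·4 + (1/13)·64 = 280/13
Var(X) = 280/13 − (-24/13)² = 3064/169 ≈ 18.1302

18.1302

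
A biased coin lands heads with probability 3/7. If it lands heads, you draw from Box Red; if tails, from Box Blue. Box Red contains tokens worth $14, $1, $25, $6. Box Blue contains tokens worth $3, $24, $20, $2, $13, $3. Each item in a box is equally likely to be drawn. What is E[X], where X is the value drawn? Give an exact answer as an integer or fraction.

467/42 dollars

E[X | Box Red] = (14 + 1 + 25 + 6)/4 = 23/2
E[X | Box Blue] = (3 + 24 + 20 + 2 + 13 + 3)/6 = 65/6
E[X] = (3/7)·23/2 + (4/7)·65/6 = 467/42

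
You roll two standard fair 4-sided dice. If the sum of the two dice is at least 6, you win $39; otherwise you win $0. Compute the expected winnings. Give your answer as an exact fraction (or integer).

E[payout] = (5/8)·0 + (3/8)·39 = 117/8

117/8 dollars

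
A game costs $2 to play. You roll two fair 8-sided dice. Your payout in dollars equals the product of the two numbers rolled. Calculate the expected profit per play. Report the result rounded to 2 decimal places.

$18.25

Distribution of the product of the two numbers rolled: 1 w.p. 1/64, 2 w.p. 1/32, 3 w.p. 1/32, 4 w.p. 3/64, 5 w.p. 1/32, 6 w.p. 1/16, …
E[payout] = (1/64)·1 + (1/32)·2 + (1/32)·3 + (3/64)·4 + (1/32)·5 + (1/16)·6 + (1/32)·7 + (1/16)·8 + (1/64)·9 + (1/32)·10 + (1/16)·12 + (1/32)·14 + (1/32)·15 + (3/64)·16 + (1/32)·18 + (1/32)·20 + (1/32)·21 + (1/16)·24 + (1/64)·25 + (1/32)·28 + (1/32)·30 + (1/32)·32 + (1/32)·35 + (1/64)·36 + (1/32)·40 + (1/32)·42 + (1/32)·48 + (1/64)·49 + (1/32)·56 + (1/64)·64 = 81/4
Expected profit = 81/4 − 2 = 73/4 ≈ $18.25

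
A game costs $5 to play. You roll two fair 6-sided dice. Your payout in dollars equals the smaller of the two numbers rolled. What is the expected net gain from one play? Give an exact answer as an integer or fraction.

Distribution of the smaller of the two numbers rolled: 1 w.p. 11/36, 2 w.p. 1/4, 3 w.p. 7/36, 4 w.p. 5/36, 5 w.p. 1/12, 6 w.p. 1/36
E[payout] = (11/36)·1 + (1/4)·2 + (7/36)·3 + (5/36)·4 + (1/12)·5 + (1/36)·6 = 91/36
Expected profit = 91/36 − 5 = -89/36

-89/36 dollars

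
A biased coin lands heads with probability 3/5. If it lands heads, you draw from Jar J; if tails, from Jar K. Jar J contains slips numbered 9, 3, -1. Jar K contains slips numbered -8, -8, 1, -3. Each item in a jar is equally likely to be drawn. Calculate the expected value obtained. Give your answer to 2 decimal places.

E[X | Jar J] = (9 + 3 − 1)/3 = 11/3
E[X | Jar K] = (-8 − 8 + 1 − 3)/4 = -9/2
E[X] = (3/5)·11/3 + (2/5)·(-9/2) = 2/5 ≈ 0.40

0.40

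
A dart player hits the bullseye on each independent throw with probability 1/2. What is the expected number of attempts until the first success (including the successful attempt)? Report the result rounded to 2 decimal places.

For a geometric distribution, E[trials] = 1/p = 1/(1/2) = 2.
≈ 2.00

2.00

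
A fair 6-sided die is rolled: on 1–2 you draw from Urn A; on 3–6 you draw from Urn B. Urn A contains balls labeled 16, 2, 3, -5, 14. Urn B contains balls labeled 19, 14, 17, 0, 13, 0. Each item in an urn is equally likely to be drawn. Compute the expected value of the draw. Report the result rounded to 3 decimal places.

9.000

E[X | Urn A] = (16 + 2 + 3 − 5 + 14)/5 = 6
E[X | Urn B] = (19 + 14 + 17 + 0 + 13 + 0)/6 = 21/2
E[X] = (1/3)·6 + (2/3)·21/2 = 9 ≈ 9.000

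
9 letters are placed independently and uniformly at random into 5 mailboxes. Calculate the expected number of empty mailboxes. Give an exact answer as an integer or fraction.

Let Xⱼ=1 if mailbox j is empty. P(Xⱼ=1) = ((5-1)/5)^9 = 262144/1953125.
By linearity, E[#empty] = 5·262144/1953125 = 262144/390625.

262144/390625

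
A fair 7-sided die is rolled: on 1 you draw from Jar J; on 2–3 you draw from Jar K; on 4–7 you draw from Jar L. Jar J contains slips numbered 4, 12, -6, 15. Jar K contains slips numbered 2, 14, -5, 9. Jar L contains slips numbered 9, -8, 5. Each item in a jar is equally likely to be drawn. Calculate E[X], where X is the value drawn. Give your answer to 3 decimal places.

3.464

E[X | Jar J] = (4 + 12 − 6 + 15)/4 = 25/4
E[X | Jar K] = (2 + 14 − 5 + 9)/4 = 5
E[X | Jar L] = (9 − 8 + 5)/3 = 2
E[X] = (1/7)·25/4 + (2/7)·5 + (4/7)·2 = 97/28 ≈ 3.464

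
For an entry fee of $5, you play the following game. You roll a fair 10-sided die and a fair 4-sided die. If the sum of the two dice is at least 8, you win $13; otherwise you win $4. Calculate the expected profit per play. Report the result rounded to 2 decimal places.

E[payout] = (9/20)·4 + (11/20)·13 = 179/20
Expected profit = 179/20 − 5 = 79/20 ≈ $3.95

$3.95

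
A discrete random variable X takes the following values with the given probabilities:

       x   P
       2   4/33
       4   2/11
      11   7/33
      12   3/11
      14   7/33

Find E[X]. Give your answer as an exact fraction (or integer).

E[X] = (4/33)·2 + (2/11)·4 + (7/33)·11 + (3/11)·12 + (7/33)·14
     = 105/11

105/11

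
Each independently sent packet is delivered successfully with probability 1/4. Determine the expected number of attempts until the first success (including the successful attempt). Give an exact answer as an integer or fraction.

4

For a geometric distribution, E[trials] = 1/p = 1/(1/4) = 4.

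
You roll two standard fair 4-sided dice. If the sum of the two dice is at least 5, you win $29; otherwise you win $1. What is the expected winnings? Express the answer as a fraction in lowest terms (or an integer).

E[payout] = (3/8)·1 + (5/8)·29 = 37/2

37/2 dollars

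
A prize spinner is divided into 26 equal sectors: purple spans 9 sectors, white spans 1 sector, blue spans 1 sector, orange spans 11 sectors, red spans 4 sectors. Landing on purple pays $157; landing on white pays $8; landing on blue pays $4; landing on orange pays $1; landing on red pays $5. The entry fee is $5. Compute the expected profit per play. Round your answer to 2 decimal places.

E[payout] = (9/26)·157 + (1/26)·8 + (1/26)·4 + (11/26)·1 + (4/26)·5 = 56
Expected profit = 56 − 5 = 51 ≈ $51.00

$51.00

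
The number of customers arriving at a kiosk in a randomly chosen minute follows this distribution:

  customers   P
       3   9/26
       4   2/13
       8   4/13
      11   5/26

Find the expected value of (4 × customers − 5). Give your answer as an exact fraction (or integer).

E[4x-5] = (9/26)·7 + (2/13)·11 + (4/13)·27 + (5/26)·39
     = 259/13

259/13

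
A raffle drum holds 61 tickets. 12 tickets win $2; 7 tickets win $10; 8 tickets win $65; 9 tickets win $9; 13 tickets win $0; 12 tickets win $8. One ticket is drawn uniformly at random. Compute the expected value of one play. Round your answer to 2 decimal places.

$12.97

E[payout] = (12/61)·2 + (7/61)·10 + (8/61)·65 + (9/61)·9 + (13/61)·0 + (12/61)·8 = 791/61
≈ $12.97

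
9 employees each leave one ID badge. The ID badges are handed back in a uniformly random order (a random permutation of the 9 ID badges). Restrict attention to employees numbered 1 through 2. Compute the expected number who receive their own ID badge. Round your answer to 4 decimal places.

Let Xᵢ = 1 if person i gets their own ID badge. For each i, P(Xᵢ=1) = 1/9.
By linearity of expectation, E[X₁+…+X_2] = 2·(1/9) = 2/9.
≈ 0.2222

0.2222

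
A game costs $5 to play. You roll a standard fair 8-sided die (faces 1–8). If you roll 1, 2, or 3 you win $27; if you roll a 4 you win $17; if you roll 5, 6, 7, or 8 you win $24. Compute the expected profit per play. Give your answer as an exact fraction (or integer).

E[payout] = (1/8)·17 + (1/2)·24 + (3/8)·27 = 97/4
Expected profit = 97/4 − 5 = 77/4

77/4 dollars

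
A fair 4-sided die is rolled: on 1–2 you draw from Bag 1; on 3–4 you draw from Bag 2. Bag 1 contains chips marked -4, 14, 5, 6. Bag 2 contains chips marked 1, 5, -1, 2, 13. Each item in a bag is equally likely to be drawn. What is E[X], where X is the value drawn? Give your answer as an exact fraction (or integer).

E[X | Bag 1] = (-4 + 14 + 5 + 6)/4 = 21/4
E[X | Bag 2] = (1 + 5 − 1 + 2 + 13)/5 = 4
E[X] = (1/2)·21/4 + (1/2)·4 = 37/8

37/8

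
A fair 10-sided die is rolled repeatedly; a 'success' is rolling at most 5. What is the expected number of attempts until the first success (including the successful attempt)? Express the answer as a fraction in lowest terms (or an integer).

For a geometric distribution, E[trials] = 1/p = 1/(1/2) = 2.

2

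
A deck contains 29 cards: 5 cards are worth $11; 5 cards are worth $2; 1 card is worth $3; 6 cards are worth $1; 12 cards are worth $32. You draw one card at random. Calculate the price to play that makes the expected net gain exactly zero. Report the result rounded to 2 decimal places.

E[payout] = (5/29)·11 + (5/29)·2 + (1/29)·3 + (6/29)·1 + (12/29)·32 = 458/29
Fair fee = E[payout] = 458/29 ≈ $15.79

$15.79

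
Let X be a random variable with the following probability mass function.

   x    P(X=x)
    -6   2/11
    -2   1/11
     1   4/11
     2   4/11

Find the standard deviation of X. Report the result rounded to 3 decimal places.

2.949

E[X] = -2/11, E[X²] = 96/11
Var(X) = E[X²] − (E[X])² = 96/11 − 4/121 = 1052/121
SD(X) = √(1052/121) ≈ 2.949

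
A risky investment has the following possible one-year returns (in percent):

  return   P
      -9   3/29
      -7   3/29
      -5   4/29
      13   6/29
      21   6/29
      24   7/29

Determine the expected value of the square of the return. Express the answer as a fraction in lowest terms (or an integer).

8182/29

E[X²] = (3/29)·81 + (3/29)·49 + (4/29)·25 + (6/29)·169 + (6/29)·441 + (7/29)·576
     = 8182/29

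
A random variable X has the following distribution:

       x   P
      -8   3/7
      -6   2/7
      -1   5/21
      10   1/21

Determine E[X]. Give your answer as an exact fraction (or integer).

-103/21

E[X] = (3/7)·(-8) + (2/7)·(-6) + (5/21)·(-1) + (1/21)·10
     = -103/21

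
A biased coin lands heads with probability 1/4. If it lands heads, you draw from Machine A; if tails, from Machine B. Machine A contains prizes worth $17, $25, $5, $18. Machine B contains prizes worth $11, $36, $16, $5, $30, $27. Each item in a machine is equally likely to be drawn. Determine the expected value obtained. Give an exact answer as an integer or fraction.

315/16 dollars

E[X | Machine A] = (17 + 25 + 5 + 18)/4 = 65/4
E[X | Machine B] = (11 + 36 + 16 + 5 + 30 + 27)/6 = 125/6
E[X] = (1/4)·65/4 + (3/4)·125/6 = 315/16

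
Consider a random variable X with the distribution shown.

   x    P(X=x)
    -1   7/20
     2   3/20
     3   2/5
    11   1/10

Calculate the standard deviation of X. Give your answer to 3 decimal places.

3.404

E[X] = 9/4, E[X²] = 333/20
Var(X) = E[X²] − (E[X])² = 333/20 − 81/16 = 927/80
SD(X) = √(927/80) ≈ 3.404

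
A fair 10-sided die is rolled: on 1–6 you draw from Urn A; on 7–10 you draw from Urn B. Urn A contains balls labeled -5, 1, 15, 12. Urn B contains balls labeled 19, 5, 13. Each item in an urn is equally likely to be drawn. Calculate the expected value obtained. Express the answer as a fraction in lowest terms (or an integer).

E[X | Urn A] = (-5 + 1 + 15 + 12)/4 = 23/4
E[X | Urn B] = (19 + 5 + 13)/3 = 37/3
E[X] = (3/5)·23/4 + (2/5)·37/3 = 503/60

503/60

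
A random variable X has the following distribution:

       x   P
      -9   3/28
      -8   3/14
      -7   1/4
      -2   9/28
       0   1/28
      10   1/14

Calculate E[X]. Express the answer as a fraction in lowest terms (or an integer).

E[X] = (3/28)·(-9) + (3/14)·(-8) + (1/4)·(-7) + (9/28)·(-2) + (1/28)·0 + (1/14)·10
     = -61/14

-61/14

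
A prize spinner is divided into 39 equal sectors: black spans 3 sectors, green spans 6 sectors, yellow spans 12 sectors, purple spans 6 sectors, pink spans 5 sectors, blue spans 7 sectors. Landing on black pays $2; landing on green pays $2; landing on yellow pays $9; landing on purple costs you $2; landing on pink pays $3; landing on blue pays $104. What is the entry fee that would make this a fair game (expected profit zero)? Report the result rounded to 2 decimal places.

$21.97

E[payout] = (3/39)·2 + (6/39)·2 + (12/39)·9 + (6/39)·(-2) + (5/39)·3 + (7/39)·104 = 857/39
Fair fee = E[payout] = 857/39 ≈ $21.97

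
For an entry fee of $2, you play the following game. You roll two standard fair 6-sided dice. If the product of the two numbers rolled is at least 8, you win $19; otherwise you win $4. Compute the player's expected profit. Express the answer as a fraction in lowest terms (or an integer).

E[payout] = (7/18)·4 + (11/18)·19 = 79/6
Expected profit = 79/6 − 2 = 67/6

67/6 dollars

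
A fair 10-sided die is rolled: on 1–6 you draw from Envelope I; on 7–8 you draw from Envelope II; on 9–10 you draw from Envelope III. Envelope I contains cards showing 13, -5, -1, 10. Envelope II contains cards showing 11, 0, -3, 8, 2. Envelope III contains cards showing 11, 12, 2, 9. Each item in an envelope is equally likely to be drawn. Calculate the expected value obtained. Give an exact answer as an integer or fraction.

E[X | Envelope I] = (13 − 5 − 1 + 10)/4 = 17/4
E[X | Envelope II] = (11 + 0 − 3 + 8 + 2)/5 = 18/5
E[X | Envelope III] = (11 + 12 + 2 + 9)/4 = 17/2
E[X] = (3/5)·17/4 + (1/5)·18/5 + (1/5)·17/2 = 497/100

497/100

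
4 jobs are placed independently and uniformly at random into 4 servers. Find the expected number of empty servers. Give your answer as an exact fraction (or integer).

Let Xⱼ=1 if server j is empty. P(Xⱼ=1) = ((4-1)/4)^4 = 81/256.
By linearity, E[#empty] = 4·81/256 = 81/64.

81/64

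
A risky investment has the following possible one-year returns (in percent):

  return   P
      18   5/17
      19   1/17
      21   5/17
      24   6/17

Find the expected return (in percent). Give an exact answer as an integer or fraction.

E[X] = (5/17)·18 + (1/17)·19 + (5/17)·21 + (6/17)·24
     = 358/17

358/17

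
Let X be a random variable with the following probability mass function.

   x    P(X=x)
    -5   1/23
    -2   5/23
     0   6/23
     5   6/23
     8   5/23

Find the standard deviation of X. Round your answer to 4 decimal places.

E[X] = 55/23, E[X²] = 515/23
Var(X) = E[X²] − (E[X])² = 515/23 − 3025/529 = 8820/529
SD(X) = √(8820/529) ≈ 4.0833

4.0833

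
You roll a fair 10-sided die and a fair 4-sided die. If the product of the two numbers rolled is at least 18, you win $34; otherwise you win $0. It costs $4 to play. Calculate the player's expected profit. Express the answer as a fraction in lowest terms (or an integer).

141/20 dollars

E[payout] = (27/40)·0 + (13/40)·34 = 221/20
Expected profit = 221/20 − 4 = 141/20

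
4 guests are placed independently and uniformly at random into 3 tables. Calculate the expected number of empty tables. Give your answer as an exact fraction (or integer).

Let Xⱼ=1 if table j is empty. P(Xⱼ=1) = ((3-1)/3)^4 = 16/81.
By linearity, E[#empty] = 3·16/81 = 16/27.

16/27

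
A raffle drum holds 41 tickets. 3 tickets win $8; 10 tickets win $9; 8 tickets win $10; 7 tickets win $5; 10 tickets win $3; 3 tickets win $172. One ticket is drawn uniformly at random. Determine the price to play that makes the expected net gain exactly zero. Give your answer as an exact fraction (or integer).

775/41 dollars

E[payout] = (3/41)·8 + (10/41)·9 + (8/41)·10 + (7/41)·5 + (10/41)·3 + (3/41)·172 = 775/41
Fair fee = E[payout] = 775/41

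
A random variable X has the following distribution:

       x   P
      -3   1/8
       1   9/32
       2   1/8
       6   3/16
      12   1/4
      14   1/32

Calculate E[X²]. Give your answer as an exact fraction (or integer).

E[X²] = (1/8)·9 + (9/32)·1 + (1/8)·4 + (3/16)·36 + (1/4)·144 + (1/32)·196
     = 1625/32

1625/32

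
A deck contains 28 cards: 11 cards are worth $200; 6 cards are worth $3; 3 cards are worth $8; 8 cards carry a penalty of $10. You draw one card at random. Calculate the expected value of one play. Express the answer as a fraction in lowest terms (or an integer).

E[payout] = (11/28)·200 + (6/28)·3 + (3/28)·8 + (8/28)·(-10) = 1081/14

1081/14 dollars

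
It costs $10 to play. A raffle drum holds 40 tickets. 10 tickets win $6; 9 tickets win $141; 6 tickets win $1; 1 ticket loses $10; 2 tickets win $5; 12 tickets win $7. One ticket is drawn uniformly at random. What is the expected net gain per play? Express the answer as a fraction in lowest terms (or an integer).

1019/40 dollars

E[payout] = (10/40)·6 + (9/40)·141 + (6/40)·1 + (1/40)·(-10) + (2/40)·5 + (12/40)·7 = 1419/40
Expected profit = 1419/40 − 10 = 1019/40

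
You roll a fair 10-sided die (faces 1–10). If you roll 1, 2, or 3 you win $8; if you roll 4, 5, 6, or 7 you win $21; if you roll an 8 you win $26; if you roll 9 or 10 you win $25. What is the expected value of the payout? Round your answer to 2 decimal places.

$18.40

E[payout] = (3/10)·8 + (2/5)·21 + (1/5)·25 + (1/10)·26 = 92/5
≈ $18.40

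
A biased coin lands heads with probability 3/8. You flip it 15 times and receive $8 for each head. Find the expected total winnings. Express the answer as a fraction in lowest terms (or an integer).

E[#heads] = 15·3/8 = 45/8 (linearity over flips).
E[winnings] = 8·45/8 = 45.

$45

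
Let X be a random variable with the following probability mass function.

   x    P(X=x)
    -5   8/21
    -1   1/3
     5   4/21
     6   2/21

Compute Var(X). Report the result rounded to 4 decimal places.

17.5374

E[X] = (8/21)·(-5) + (1/3)·(-1) + (4/21)·5 + (2/21)·6 = -5/7
E[X²] = (8/21)·25 + (1/3)·1 + (4/21)·25 + (2/21)·36 = 379/21
Var(X) = 379/21 − (-5/7)² = 2578/147 ≈ 17.5374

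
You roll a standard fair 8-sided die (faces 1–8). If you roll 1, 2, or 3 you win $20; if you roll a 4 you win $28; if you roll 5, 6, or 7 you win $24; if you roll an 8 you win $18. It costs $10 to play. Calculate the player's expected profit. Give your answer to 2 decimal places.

E[payout] = (1/8)·18 + (3/8)·20 + (3/8)·24 + (1/8)·28 = 89/4
Expected profit = 89/4 − 10 = 49/4 ≈ $12.25

$12.25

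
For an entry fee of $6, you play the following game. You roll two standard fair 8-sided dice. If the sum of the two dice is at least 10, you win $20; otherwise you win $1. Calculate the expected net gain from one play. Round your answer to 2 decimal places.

$3.31

E[payout] = (9/16)·1 + (7/16)·20 = 149/16
Expected profit = 149/16 − 6 = 53/16 ≈ $3.31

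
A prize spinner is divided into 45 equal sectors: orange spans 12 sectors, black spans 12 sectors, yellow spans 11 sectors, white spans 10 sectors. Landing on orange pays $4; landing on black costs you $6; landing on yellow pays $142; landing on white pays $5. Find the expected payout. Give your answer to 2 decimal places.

$35.29

E[payout] = (12/45)·4 + (12/45)·(-6) + (11/45)·142 + (10/45)·5 = 1588/45
≈ $35.29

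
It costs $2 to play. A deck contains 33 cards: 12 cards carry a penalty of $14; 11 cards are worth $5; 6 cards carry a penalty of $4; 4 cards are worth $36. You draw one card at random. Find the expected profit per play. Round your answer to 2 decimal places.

-$1.79

E[payout] = (12/33)·(-14) + (11/33)·5 + (6/33)·(-4) + (4/33)·36 = 7/33
Expected profit = 7/33 − 2 = -59/33 ≈ -$1.79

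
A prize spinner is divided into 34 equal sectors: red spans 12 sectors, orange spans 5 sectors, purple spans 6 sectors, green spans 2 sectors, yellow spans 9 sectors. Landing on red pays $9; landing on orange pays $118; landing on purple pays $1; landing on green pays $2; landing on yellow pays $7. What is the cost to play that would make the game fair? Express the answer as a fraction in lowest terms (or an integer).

E[payout] = (12/34)·9 + (5/34)·118 + (6/34)·1 + (2/34)·2 + (9/34)·7 = 771/34
Fair fee = E[payout] = 771/34

771/34 dollars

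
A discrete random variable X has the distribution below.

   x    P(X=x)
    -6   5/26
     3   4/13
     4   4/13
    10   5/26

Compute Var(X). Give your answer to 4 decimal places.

25.3018

E[X] = (5/26)·(-6) + (4/13)·3 + (4/13)·4 + (5/26)·10 = 38/13
E[X²] = (5/26)·36 + (4/13)·9 + (4/13)·16 + (5/26)·100 = 440/13
Var(X) = 440/13 − (38/13)² = 4276/169 ≈ 25.3018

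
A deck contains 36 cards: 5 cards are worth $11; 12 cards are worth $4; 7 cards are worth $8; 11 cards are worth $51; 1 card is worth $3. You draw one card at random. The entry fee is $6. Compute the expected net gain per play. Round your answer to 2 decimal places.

E[payout] = (5/36)·11 + (12/36)·4 + (7/36)·8 + (11/36)·51 + (1/36)·3 = 241/12
Expected profit = 241/12 − 6 = 169/12 ≈ $14.08

$14.08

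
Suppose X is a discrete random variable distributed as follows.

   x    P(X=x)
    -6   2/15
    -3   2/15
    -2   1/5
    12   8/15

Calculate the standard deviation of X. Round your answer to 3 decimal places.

E[X] = 24/5, E[X²] = 418/5
Var(X) = E[X²] − (E[X])² = 418/5 − 576/25 = 1514/25
SD(X) = √(1514/25) ≈ 7.782

7.782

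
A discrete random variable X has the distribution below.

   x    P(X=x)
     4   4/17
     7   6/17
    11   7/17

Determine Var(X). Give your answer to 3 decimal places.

7.820

E[X] = (4/17)·4 + (6/17)·7 + (7/17)·11 = 135/17
E[X²] = (4/17)·16 + (6/17)·49 + (7/17)·121 = 1205/17
Var(X) = 1205/17 − (135/17)² = 2260/289 ≈ 7.820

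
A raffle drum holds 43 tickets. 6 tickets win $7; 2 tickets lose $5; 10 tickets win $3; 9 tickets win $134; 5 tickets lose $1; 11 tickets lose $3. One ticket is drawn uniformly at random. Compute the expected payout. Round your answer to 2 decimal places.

$28.60

E[payout] = (6/43)·7 + (2/43)·(-5) + (10/43)·3 + (9/43)·134 + (5/43)·(-1) + (11/43)·(-3) = 1230/43
≈ $28.60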